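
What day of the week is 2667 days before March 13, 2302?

First find the weekday of Mar 13, 2302. Doomsday rule: the anchor day for the 2300s is Wednesday. For year 02: 2÷12 = 0 r 2, and 2÷4 = 0, so 0+2+0 = 2.
Wednesday + 2 ≡ Friday — that's 2302's doomsday.
In March the doomsday date is Mar 14.
Mar 13 is 1 day before Mar 14; 1 mod 7 = 1, so Friday − 1 = Thursday.
2667 mod 7 = 0, so 2667 days before a Thursday is Thursday − 0 = Thursday.

Thursday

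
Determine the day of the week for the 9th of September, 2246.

Wednesday

Doomsday rule: the anchor day for the 2200s is Friday. For year 46: 46÷12 = 3 r 10, and 10÷4 = 2, so 3+10+2 = 15.
Friday + 15 ≡ Saturday — that's 2246's doomsday.
In September the doomsday date is Sep 5.
Sep 9 is 4 days after Sep 5; 4 mod 7 = 4, so Saturday + 4 = Wednesday.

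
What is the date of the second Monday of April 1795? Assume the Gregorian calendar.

April 13, 1795

April 1, 1795 is a Wednesday.
The first Monday is therefore April 6 (5 days later).
The second Monday is 6 + 1×7 = April 13.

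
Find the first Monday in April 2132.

April 7, 2132

April 1, 2132 is a Tuesday.
The first Monday is therefore April 7 (6 days later).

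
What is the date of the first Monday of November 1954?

November 1, 1954 is a Monday.
The first Monday is therefore November 1 (same day).

November 1, 1954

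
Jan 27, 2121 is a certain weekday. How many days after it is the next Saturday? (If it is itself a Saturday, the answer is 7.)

5

Jan 27, 2121 is a Monday.
From Monday to the next Saturday is 5 days.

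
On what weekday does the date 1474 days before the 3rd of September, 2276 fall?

Wednesday

First find the weekday of Sep 3, 2276. Doomsday rule: the anchor day for the 2200s is Friday. For year 76: 76÷12 = 6 r 4, and 4÷4 = 1, so 6+4+1 = 11.
Friday + 11 ≡ Tuesday — that's 2276's doomsday.
In September the doomsday date is Sep 5.
Sep 3 is 2 days before Sep 5; 2 mod 7 = 2, so Tuesday − 2 = Sunday.
1474 mod 7 = 4, so 1474 days before a Sunday is Sunday − 4 = Wednesday.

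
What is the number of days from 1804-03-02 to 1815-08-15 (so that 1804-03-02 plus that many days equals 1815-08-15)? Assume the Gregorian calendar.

Mar 2, 1804 → Mar 2, 1805: 365 days.
Mar 2, 1805 → Mar 2, 1806: 365 days.
Mar 2, 1806 → Mar 2, 1807: 365 days.
Mar 2, 1807 → Mar 2, 1808: 366 days (Feb 29, 1808 is in that span).
Mar 2, 1808 → Mar 2, 1809: 365 days.
Mar 2, 1809 → Mar 2, 1810: 365 days.
Mar 2, 1810 → Mar 2, 1811: 365 days.
Mar 2, 1811 → Mar 2, 1812: 366 days (Feb 29, 1812 is in that span).
Mar 2, 1812 → Mar 2, 1813: 365 days.
Mar 2, 1813 → Mar 2, 1814: 365 days.
Mar 2, 1814 → Mar 2, 1815: 365 days.
Mar 2, 1815 → Apr 2, 1815: 31 days (March has 31).
Apr 2, 1815 → May 2, 1815: 30 days (April has 30).
May 2, 1815 → Jun 2, 1815: 31 days (May has 31).
Jun 2, 1815 → Jul 2, 1815: 30 days (June has 30).
Jul 2, 1815 → Aug 2, 1815: 31 days (July has 31).
Aug 2, 1815 → Aug 15, 1815: 13 days.
Total: 4183 days.

4183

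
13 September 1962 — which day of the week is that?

Thursday

Doomsday rule: the anchor day for the 1900s is Wednesday. For year 62: 62÷12 = 5 r 2, and 2÷4 = 0, so 5+2+0 = 7.
Wednesday + 7 ≡ Wednesday — that's 1962's doomsday.
In September the doomsday date is Sep 5.
Sep 13 is 8 days after Sep 5; 8 mod 7 = 1, so Wednesday + 1 = Thursday.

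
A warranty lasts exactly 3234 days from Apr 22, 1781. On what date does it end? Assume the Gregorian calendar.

February 28, 1790

+365 (one year) → Apr 22, 1782 (2869 left).
+365 (one year) → Apr 22, 1783 (2504 left).
+366 (one year; includes Feb 29, 1784) → Apr 22, 1784 (2138 left).
+365 (one year) → Apr 22, 1785 (1773 left).
+365 (one year) → Apr 22, 1786 (1408 left).
+365 (one year) → Apr 22, 1787 (1043 left).
+366 (one year; includes Feb 29, 1788) → Apr 22, 1788 (677 left).
+365 (one year) → Apr 22, 1789 (312 left).
Apr has 30 days: +9 → May 1, 1789 (303 left).
May has 31 days: +31 → Jun 1, 1789 (272 left).
Jun has 30 days: +30 → Jul 1, 1789 (242 left).
Jul has 31 days: +31 → Aug 1, 1789 (211 left).
Aug has 31 days: +31 → Sep 1, 1789 (180 left).
Sep has 30 days: +30 → Oct 1, 1789 (150 left).
Oct has 31 days: +31 → Nov 1, 1789 (119 left).
Nov has 30 days: +30 → Dec 1, 1789 (89 left).
Dec has 31 days: +31 → Jan 1, 1790 (58 left).
Jan has 31 days: +31 → Feb 1, 1790 (27 left).
+27 → Feb 28, 1790.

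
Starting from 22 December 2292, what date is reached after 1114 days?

January 10, 2296

+365 (one year) → Dec 22, 2293 (749 left).
+365 (one year) → Dec 22, 2294 (384 left).
Dec has 31 days: +10 → Jan 1, 2295 (374 left).
Jan has 31 days: +31 → Feb 1, 2295 (343 left).
Feb has 28 days: +28 → Mar 1, 2295 (315 left).
Mar has 31 days: +31 → Apr 1, 2295 (284 left).
Apr has 30 days: +30 → May 1, 2295 (254 left).
May has 31 days: +31 → Jun 1, 2295 (223 left).
Jun has 30 days: +30 → Jul 1, 2295 (193 left).
Jul has 31 days: +31 → Aug 1, 2295 (162 left).
Aug has 31 days: +31 → Sep 1, 2295 (131 left).
Sep has 30 days: +30 → Oct 1, 2295 (101 left).
Oct has 31 days: +31 → Nov 1, 2295 (70 left).
Nov has 30 days: +30 → Dec 1, 2295 (40 left).
Dec has 31 days: +31 → Jan 1, 2296 (9 left).
+9 → Jan 10, 2296.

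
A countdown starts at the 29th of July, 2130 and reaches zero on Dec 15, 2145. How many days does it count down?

Jul 29, 2130 → Jul 29, 2131: 365 days.
Jul 29, 2131 → Jul 29, 2132: 366 days (Feb 29, 2132 is in that span).
Jul 29, 2132 → Jul 29, 2133: 365 days.
Jul 29, 2133 → Jul 29, 2134: 365 days.
Jul 29, 2134 → Jul 29, 2135: 365 days.
Jul 29, 2135 → Jul 29, 2136: 366 days (Feb 29, 2136 is in that span).
Jul 29, 2136 → Jul 29, 2137: 365 days.
Jul 29, 2137 → Jul 29, 2138: 365 days.
Jul 29, 2138 → Jul 29, 2139: 365 days.
Jul 29, 2139 → Jul 29, 2140: 366 days (Feb 29, 2140 is in that span).
Jul 29, 2140 → Jul 29, 2141: 365 days.
Jul 29, 2141 → Jul 29, 2142: 365 days.
Jul 29, 2142 → Jul 29, 2143: 365 days.
Jul 29, 2143 → Jul 29, 2144: 366 days (Feb 29, 2144 is in that span).
Jul 29, 2144 → Jul 29, 2145: 365 days.
Jul 29, 2145 → Aug 29, 2145: 31 days (July has 31).
Aug 29, 2145 → Sep 29, 2145: 31 days (August has 31).
Sep 29, 2145 → Oct 29, 2145: 30 days (September has 30).
Oct 29, 2145 → Nov 29, 2145: 31 days (October has 31).
Nov 29, 2145 → Dec 15, 2145: 16 days.
Total: 5618 days.

5618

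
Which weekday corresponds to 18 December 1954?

Saturday

Doomsday rule: the anchor day for the 1900s is Wednesday. For year 54: 54÷12 = 4 r 6, and 6÷4 = 1, so 4+6+1 = 11.
Wednesday + 11 ≡ Sunday — that's 1954's doomsday.
In December the doomsday date is Dec 12.
Dec 18 is 6 days after Dec 12; 6 mod 7 = 6, so Sunday + 6 = Saturday.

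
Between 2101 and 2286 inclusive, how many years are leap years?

Multiples of 4 in [2101,2286]: 46.
Of those, multiples of 100: 1 (not leap unless ÷400).
Multiples of 400: 0.
Leap years = 46 − 1 + 0 = 45.

45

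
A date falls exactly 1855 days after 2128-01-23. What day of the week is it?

Friday

Jan 23, 2128 is a Friday.
1855 mod 7 = 0, so 1855 days after a Friday is Friday + 0 = Friday.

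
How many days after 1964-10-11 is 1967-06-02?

Oct 11, 1964 → Oct 11, 1965: 365 days.
Oct 11, 1965 → Oct 11, 1966: 365 days.
Oct 11, 1966 → Nov 11, 1966: 31 days (October has 31).
Nov 11, 1966 → Dec 11, 1966: 30 days (November has 30).
Dec 11, 1966 → Jan 11, 1967: 31 days (December has 31).
Jan 11, 1967 → Feb 11, 1967: 31 days (January has 31).
Feb 11, 1967 → Mar 11, 1967: 28 days (February has 28).
Mar 11, 1967 → Apr 11, 1967: 31 days (March has 31).
Apr 11, 1967 → May 11, 1967: 30 days (April has 30).
May 11, 1967 → Jun 2, 1967: 22 days.
Total: 964 days.

964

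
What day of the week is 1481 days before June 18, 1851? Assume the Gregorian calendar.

Saturday

First find the weekday of Jun 18, 1851. Doomsday rule: the anchor day for the 1800s is Friday. For year 51: 51÷12 = 4 r 3, and 3÷4 = 0, so 4+3+0 = 7.
Friday + 7 ≡ Friday — that's 1851's doomsday.
In June the doomsday date is Jun 6.
Jun 18 is 12 days after Jun 6; 12 mod 7 = 5, so Friday + 5 = Wednesday.
1481 mod 7 = 4, so 1481 days before a Wednesday is Wednesday − 4 = Saturday.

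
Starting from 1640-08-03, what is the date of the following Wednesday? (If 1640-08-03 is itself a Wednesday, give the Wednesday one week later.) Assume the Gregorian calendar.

Aug 3, 1640 is a Friday.
From Friday to the next Wednesday is 5 days.
Aug 3, 1640 + 5 = Aug 8, 1640.

August 8, 1640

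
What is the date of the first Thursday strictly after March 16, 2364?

Mar 16, 2364 is a Monday.
From Monday to the next Thursday is 3 days.
Mar 16, 2364 + 3 = Mar 19, 2364.

March 19, 2364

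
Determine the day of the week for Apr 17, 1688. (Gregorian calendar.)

Doomsday rule: the anchor day for the 1600s is Tuesday. For year 88: 88÷12 = 7 r 4, and 4÷4 = 1, so 7+4+1 = 12.
Tuesday + 12 ≡ Sunday — that's 1688's doomsday.
In April the doomsday date is Apr 4.
Apr 17 is 13 days after Apr 4; 13 mod 7 = 6, so Sunday + 6 = Saturday.

Saturday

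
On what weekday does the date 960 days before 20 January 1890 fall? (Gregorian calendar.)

Jan 20, 1890 is a Monday.
960 mod 7 = 1, so 960 days before a Monday is Monday − 1 = Sunday.

Sunday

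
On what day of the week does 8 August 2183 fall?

Doomsday rule: the anchor day for the 2100s is Sunday. For year 83: 83÷12 = 6 r 11, and 11÷4 = 2, so 6+11+2 = 19.
Sunday + 19 ≡ Friday — that's 2183's doomsday.
In August the doomsday date is Aug 8.
Aug 8 is the doomsday itself: Friday.

Friday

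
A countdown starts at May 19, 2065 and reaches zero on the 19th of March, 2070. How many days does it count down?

1765

May 19, 2065 → May 19, 2066: 365 days.
May 19, 2066 → May 19, 2067: 365 days.
May 19, 2067 → May 19, 2068: 366 days (Feb 29, 2068 is in that span).
May 19, 2068 → May 19, 2069: 365 days.
May 19, 2069 → Jun 19, 2069: 31 days (May has 31).
Jun 19, 2069 → Jul 19, 2069: 30 days (June has 30).
Jul 19, 2069 → Aug 19, 2069: 31 days (July has 31).
Aug 19, 2069 → Sep 19, 2069: 31 days (August has 31).
Sep 19, 2069 → Oct 19, 2069: 30 days (September has 30).
Oct 19, 2069 → Nov 19, 2069: 31 days (October has 31).
Nov 19, 2069 → Dec 19, 2069: 30 days (November has 30).
Dec 19, 2069 → Jan 19, 2070: 31 days (December has 31).
Jan 19, 2070 → Feb 19, 2070: 31 days (January has 31).
Feb 19, 2070 → Mar 19, 2070: 28 days.
Total: 1765 days.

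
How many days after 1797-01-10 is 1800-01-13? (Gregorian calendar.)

1098

Jan 10, 1797 → Jan 10, 1798: 365 days.
Jan 10, 1798 → Jan 10, 1799: 365 days.
Jan 10, 1799 → Feb 10, 1799: 31 days (January has 31).
Feb 10, 1799 → Mar 10, 1799: 28 days (February has 28).
Mar 10, 1799 → Apr 10, 1799: 31 days (March has 31).
Apr 10, 1799 → May 10, 1799: 30 days (April has 30).
May 10, 1799 → Jun 10, 1799: 31 days (May has 31).
Jun 10, 1799 → Jul 10, 1799: 30 days (June has 30).
Jul 10, 1799 → Aug 10, 1799: 31 days (July has 31).
Aug 10, 1799 → Sep 10, 1799: 31 days (August has 31).
Sep 10, 1799 → Oct 10, 1799: 30 days (September has 30).
Oct 10, 1799 → Nov 10, 1799: 31 days (October has 31).
Nov 10, 1799 → Dec 10, 1799: 30 days (November has 30).
Dec 10, 1799 → Jan 10, 1800: 31 days (December has 31).
Jan 10, 1800 → Jan 13, 1800: 3 days.
Total: 1098 days.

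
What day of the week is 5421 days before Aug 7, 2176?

Sunday

First find the weekday of Aug 7, 2176. Doomsday rule: the anchor day for the 2100s is Sunday. For year 76: 76÷12 = 6 r 4, and 4÷4 = 1, so 6+4+1 = 11.
Sunday + 11 ≡ Thursday — that's 2176's doomsday.
In August the doomsday date is Aug 8.
Aug 7 is 1 day before Aug 8; 1 mod 7 = 1, so Thursday − 1 = Wednesday.
5421 mod 7 = 3, so 5421 days before a Wednesday is Wednesday − 3 = Sunday.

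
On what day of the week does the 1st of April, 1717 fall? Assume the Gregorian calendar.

Thursday

Doomsday rule: the anchor day for the 1700s is Sunday. For year 17: 17÷12 = 1 r 5, and 5÷4 = 1, so 1+5+1 = 7.
Sunday + 7 ≡ Sunday — that's 1717's doomsday.
In April the doomsday date is Apr 4.
Apr 1 is 3 days before Apr 4; 3 mod 7 = 3, so Sunday − 3 = Thursday.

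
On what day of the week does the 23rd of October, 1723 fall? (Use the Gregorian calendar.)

Doomsday rule: the anchor day for the 1700s is Sunday. For year 23: 23÷12 = 1 r 11, and 11÷4 = 2, so 1+11+2 = 14.
Sunday + 14 ≡ Sunday — that's 1723's doomsday.
In October the doomsday date is Oct 10.
Oct 23 is 13 days after Oct 10; 13 mod 7 = 6, so Sunday + 6 = Saturday.

Saturday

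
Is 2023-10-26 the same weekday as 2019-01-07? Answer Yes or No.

From Jan 7, 2019 to Oct 26, 2023 is 1753 days.
1753 mod 7 = 3, so they are different weekdays.
(Jan 7, 2019 is a Monday; Oct 26, 2023 is a Thursday.)

No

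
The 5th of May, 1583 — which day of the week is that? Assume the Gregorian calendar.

Thursday

Doomsday rule: the anchor day for the 1500s is Wednesday. For year 83: 83÷12 = 6 r 11, and 11÷4 = 2, so 6+11+2 = 19.
Wednesday + 19 ≡ Monday — that's 1583's doomsday.
In May the doomsday date is May 9.
May 5 is 4 days before May 9; 4 mod 7 = 4, so Monday − 4 = Thursday.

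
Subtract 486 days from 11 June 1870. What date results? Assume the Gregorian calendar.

February 10, 1869

−365 (one year) → Jun 11, 1869 (121 left).
−11 → May 31, 1869 (end of May, 31 days; 110 left).
−31 → Apr 30, 1869 (end of Apr, 30 days; 79 left).
−30 → Mar 31, 1869 (end of Mar, 31 days; 49 left).
−31 → Feb 28, 1869 (end of Feb, 28 days; 18 left).
−18 → Feb 10, 1869.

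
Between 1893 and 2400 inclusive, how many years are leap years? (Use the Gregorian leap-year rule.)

Multiples of 4 in [1893,2400]: 127.
Of those, multiples of 100: 6 (not leap unless ÷400).
Multiples of 400: 2.
Leap years = 127 − 6 + 2 = 123.

123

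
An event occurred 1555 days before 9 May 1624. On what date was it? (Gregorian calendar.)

−366 (one year; includes Feb 29, 1624) → May 9, 1623 (1189 left).
−365 (one year) → May 9, 1622 (824 left).
−365 (one year) → May 9, 1621 (459 left).
−365 (one year) → May 9, 1620 (94 left).
−9 → Apr 30, 1620 (end of Apr, 30 days; 85 left).
−30 → Mar 31, 1620 (end of Mar, 31 days; 55 left).
−31 → Feb 29, 1620 (end of Feb, 29 days; 24 left).
−24 → Feb 5, 1620.

February 5, 1620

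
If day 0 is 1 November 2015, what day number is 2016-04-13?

164

Nov 1, 2015 → Dec 1, 2015: 30 days (November has 30).
Dec 1, 2015 → Jan 1, 2016: 31 days (December has 31).
Jan 1, 2016 → Feb 1, 2016: 31 days (January has 31).
Feb 1, 2016 → Mar 1, 2016: 29 days (February has 29).
Mar 1, 2016 → Apr 1, 2016: 31 days (March has 31).
Apr 1, 2016 → Apr 13, 2016: 12 days.
Total: 164 days.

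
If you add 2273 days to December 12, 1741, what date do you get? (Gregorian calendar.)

March 3, 1748

+365 (one year) → Dec 12, 1742 (1908 left).
+365 (one year) → Dec 12, 1743 (1543 left).
+366 (one year; includes Feb 29, 1744) → Dec 12, 1744 (1177 left).
+365 (one year) → Dec 12, 1745 (812 left).
+365 (one year) → Dec 12, 1746 (447 left).
+365 (one year) → Dec 12, 1747 (82 left).
Dec has 31 days: +20 → Jan 1, 1748 (62 left).
Jan has 31 days: +31 → Feb 1, 1748 (31 left).
Feb has 29 days: +29 → Mar 1, 1748 (2 left).
+2 → Mar 3, 1748.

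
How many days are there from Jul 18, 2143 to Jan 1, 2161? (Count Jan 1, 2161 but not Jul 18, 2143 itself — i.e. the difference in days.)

Jul 18, 2143 → Jul 18, 2144: 366 days (Feb 29, 2144 is in that span).
Jul 18, 2144 → Jul 18, 2145: 365 days.
Jul 18, 2145 → Jul 18, 2146: 365 days.
Jul 18, 2146 → Jul 18, 2147: 365 days.
Jul 18, 2147 → Jul 18, 2148: 366 days (Feb 29, 2148 is in that span).
Jul 18, 2148 → Jul 18, 2149: 365 days.
Jul 18, 2149 → Jul 18, 2150: 365 days.
Jul 18, 2150 → Jul 18, 2151: 365 days.
Jul 18, 2151 → Jul 18, 2152: 366 days (Feb 29, 2152 is in that span).
Jul 18, 2152 → Jul 18, 2153: 365 days.
Jul 18, 2153 → Jul 18, 2154: 365 days.
Jul 18, 2154 → Jul 18, 2155: 365 days.
Jul 18, 2155 → Jul 18, 2156: 366 days (Feb 29, 2156 is in that span).
Jul 18, 2156 → Jul 18, 2157: 365 days.
Jul 18, 2157 → Jul 18, 2158: 365 days.
Jul 18, 2158 → Jul 18, 2159: 365 days.
Jul 18, 2159 → Jul 18, 2160: 366 days (Feb 29, 2160 is in that span).
Jul 18, 2160 → Aug 18, 2160: 31 days (July has 31).
Aug 18, 2160 → Sep 18, 2160: 31 days (August has 31).
Sep 18, 2160 → Oct 18, 2160: 30 days (September has 30).
Oct 18, 2160 → Nov 18, 2160: 31 days (October has 31).
Nov 18, 2160 → Dec 18, 2160: 30 days (November has 30).
Dec 18, 2160 → Jan 1, 2161: 14 days.
Total: 6377 days.

6377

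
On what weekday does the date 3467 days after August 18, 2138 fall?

Wednesday

First find the weekday of Aug 18, 2138. Doomsday rule: the anchor day for the 2100s is Sunday. For year 38: 38÷12 = 3 r 2, and 2÷4 = 0, so 3+2+0 = 5.
Sunday + 5 ≡ Friday — that's 2138's doomsday.
In August the doomsday date is Aug 8.
Aug 18 is 10 days after Aug 8; 10 mod 7 = 3, so Friday + 3 = Monday.
3467 mod 7 = 2, so 3467 days after a Monday is Monday + 2 = Wednesday.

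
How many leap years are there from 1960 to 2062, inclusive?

26

Multiples of 4 in [1960,2062]: 26.
Of those, multiples of 100: 1 (not leap unless ÷400).
Multiples of 400: 1.
Leap years = 26 − 1 + 1 = 26.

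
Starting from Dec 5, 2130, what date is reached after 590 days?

+365 (one year) → Dec 5, 2131 (225 left).
Dec has 31 days: +27 → Jan 1, 2132 (198 left).
Jan has 31 days: +31 → Feb 1, 2132 (167 left).
Feb has 29 days: +29 → Mar 1, 2132 (138 left).
Mar has 31 days: +31 → Apr 1, 2132 (107 left).
Apr has 30 days: +30 → May 1, 2132 (77 left).
May has 31 days: +31 → Jun 1, 2132 (46 left).
Jun has 30 days: +30 → Jul 1, 2132 (16 left).
+16 → Jul 17, 2132.

July 17, 2132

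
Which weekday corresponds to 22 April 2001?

Sunday

Doomsday rule: the anchor day for the 2000s is Tuesday. For year 01: 1÷12 = 0 r 1, and 1÷4 = 0, so 0+1+0 = 1.
Tuesday + 1 ≡ Wednesday — that's 2001's doomsday.
In April the doomsday date is Apr 4.
Apr 22 is 18 days after Apr 4; 18 mod 7 = 4, so Wednesday + 4 = Sunday.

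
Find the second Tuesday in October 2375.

October 14, 2375

October 1, 2375 is a Wednesday.
The first Tuesday is therefore October 7 (6 days later).
The second Tuesday is 7 + 1×7 = October 14.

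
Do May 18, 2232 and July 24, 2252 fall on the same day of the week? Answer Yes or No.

From May 18, 2232 to Jul 24, 2252 is 7372 days.
7372 mod 7 = 1, so they are different weekdays.
(May 18, 2232 is a Friday; Jul 24, 2252 is a Saturday.)

No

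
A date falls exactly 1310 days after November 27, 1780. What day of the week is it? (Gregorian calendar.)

Tuesday

First find the weekday of Nov 27, 1780. Doomsday rule: the anchor day for the 1700s is Sunday. For year 80: 80÷12 = 6 r 8, and 8÷4 = 2, so 6+8+2 = 16.
Sunday + 16 ≡ Tuesday — that's 1780's doomsday.
In November the doomsday date is Nov 7.
Nov 27 is 20 days after Nov 7; 20 mod 7 = 6, so Tuesday + 6 = Monday.
1310 mod 7 = 1, so 1310 days after a Monday is Monday + 1 = Tuesday.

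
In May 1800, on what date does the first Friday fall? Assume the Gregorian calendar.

May 2, 1800

May 1, 1800 is a Thursday.
The first Friday is therefore May 2 (1 days later).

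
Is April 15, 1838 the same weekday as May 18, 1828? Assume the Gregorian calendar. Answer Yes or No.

Yes

From May 18, 1828 to Apr 15, 1838 is 3619 days.
3619 mod 7 = 0, so they are the same weekday.
(May 18, 1828 is a Sunday; Apr 15, 1838 is a Sunday.)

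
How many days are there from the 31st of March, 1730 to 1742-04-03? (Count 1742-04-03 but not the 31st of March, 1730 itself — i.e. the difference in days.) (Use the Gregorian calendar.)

4386

Mar 31, 1730 → Mar 31, 1731: 365 days.
Mar 31, 1731 → Mar 31, 1732: 366 days (Feb 29, 1732 is in that span).
Mar 31, 1732 → Mar 31, 1733: 365 days.
Mar 31, 1733 → Mar 31, 1734: 365 days.
Mar 31, 1734 → Mar 31, 1735: 365 days.
Mar 31, 1735 → Mar 31, 1736: 366 days (Feb 29, 1736 is in that span).
Mar 31, 1736 → Mar 31, 1737: 365 days.
Mar 31, 1737 → Mar 31, 1738: 365 days.
Mar 31, 1738 → Mar 31, 1739: 365 days.
Mar 31, 1739 → Mar 31, 1740: 366 days (Feb 29, 1740 is in that span).
Mar 31, 1740 → Mar 31, 1741: 365 days.
Mar 31, 1741 → Apr 30, 1741: 30 days (March has 31).
Apr 30, 1741 → May 30, 1741: 30 days (April has 30).
May 30, 1741 → Jun 30, 1741: 31 days (May has 31).
Jun 30, 1741 → Jul 30, 1741: 30 days (June has 30).
Jul 30, 1741 → Aug 30, 1741: 31 days (July has 31).
Aug 30, 1741 → Sep 30, 1741: 31 days (August has 31).
Sep 30, 1741 → Oct 30, 1741: 30 days (September has 30).
Oct 30, 1741 → Nov 30, 1741: 31 days (October has 31).
Nov 30, 1741 → Dec 30, 1741: 30 days (November has 30).
Dec 30, 1741 → Jan 30, 1742: 31 days (December has 31).
Jan 30, 1742 → Feb 28, 1742: 29 days (January has 31).
Feb 28, 1742 → Mar 28, 1742: 28 days (February has 28).
Mar 28, 1742 → Apr 3, 1742: 6 days.
Total: 4386 days.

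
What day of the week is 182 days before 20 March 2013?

First find the weekday of Mar 20, 2013. Doomsday rule: the anchor day for the 2000s is Tuesday. For year 13: 13÷12 = 1 r 1, and 1÷4 = 0, so 1+1+0 = 2.
Tuesday + 2 ≡ Thursday — that's 2013's doomsday.
In March the doomsday date is Mar 14.
Mar 20 is 6 days after Mar 14; 6 mod 7 = 6, so Thursday + 6 = Wednesday.
182 mod 7 = 0, so 182 days before a Wednesday is Wednesday − 0 = Wednesday.

Wednesday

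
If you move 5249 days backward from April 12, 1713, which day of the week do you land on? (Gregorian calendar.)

Thursday

Apr 12, 1713 is a Wednesday.
5249 mod 7 = 6, so 5249 days before a Wednesday is Wednesday − 6 = Thursday.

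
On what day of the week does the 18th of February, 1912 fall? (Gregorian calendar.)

Sunday

Doomsday rule: the anchor day for the 1900s is Wednesday. For year 12: 12÷12 = 1 r 0, and 0÷4 = 0, so 1+0+0 = 1.
Wednesday + 1 ≡ Thursday — that's 1912's doomsday.
In February the doomsday date is Feb 29 (1912 is a leap year (divisible by 4)).
Feb 18 is 11 days before Feb 29; 11 mod 7 = 4, so Thursday − 4 = Sunday.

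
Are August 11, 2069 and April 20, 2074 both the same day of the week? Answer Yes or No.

No

From Aug 11, 2069 to Apr 20, 2074 is 1713 days.
1713 mod 7 = 5, so they are different weekdays.
(Aug 11, 2069 is a Sunday; Apr 20, 2074 is a Friday.)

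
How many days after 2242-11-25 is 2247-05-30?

Nov 25, 2242 → Nov 25, 2243: 365 days.
Nov 25, 2243 → Nov 25, 2244: 366 days (Feb 29, 2244 is in that span).
Nov 25, 2244 → Nov 25, 2245: 365 days.
Nov 25, 2245 → Nov 25, 2246: 365 days.
Nov 25, 2246 → Dec 25, 2246: 30 days (November has 30).
Dec 25, 2246 → Jan 25, 2247: 31 days (December has 31).
Jan 25, 2247 → Feb 25, 2247: 31 days (January has 31).
Feb 25, 2247 → Mar 25, 2247: 28 days (February has 28).
Mar 25, 2247 → Apr 25, 2247: 31 days (March has 31).
Apr 25, 2247 → May 25, 2247: 30 days (April has 30).
May 25, 2247 → May 30, 2247: 5 days.
Total: 1647 days.

1647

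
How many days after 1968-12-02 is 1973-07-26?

Dec 2, 1968 → Dec 2, 1969: 365 days.
Dec 2, 1969 → Dec 2, 1970: 365 days.
Dec 2, 1970 → Dec 2, 1971: 365 days.
Dec 2, 1971 → Dec 2, 1972: 366 days (Feb 29, 1972 is in that span).
Dec 2, 1972 → Jan 2, 1973: 31 days (December has 31).
Jan 2, 1973 → Feb 2, 1973: 31 days (January has 31).
Feb 2, 1973 → Mar 2, 1973: 28 days (February has 28).
Mar 2, 1973 → Apr 2, 1973: 31 days (March has 31).
Apr 2, 1973 → May 2, 1973: 30 days (April has 30).
May 2, 1973 → Jun 2, 1973: 31 days (May has 31).
Jun 2, 1973 → Jul 2, 1973: 30 days (June has 30).
Jul 2, 1973 → Jul 26, 1973: 24 days.
Total: 1697 days.

1697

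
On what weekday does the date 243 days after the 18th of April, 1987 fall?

First find the weekday of Apr 18, 1987. Doomsday rule: the anchor day for the 1900s is Wednesday. For year 87: 87÷12 = 7 r 3, and 3÷4 = 0, so 7+3+0 = 10.
Wednesday + 10 ≡ Saturday — that's 1987's doomsday.
In April the doomsday date is Apr 4.
Apr 18 is 14 days after Apr 4; 14 mod 7 = 0, so Saturday + 0 = Saturday.
243 mod 7 = 5, so 243 days after a Saturday is Saturday + 5 = Thursday.

Thursday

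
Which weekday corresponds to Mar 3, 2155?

Monday

Doomsday rule: the anchor day for the 2100s is Sunday. For year 55: 55÷12 = 4 r 7, and 7÷4 = 1, so 4+7+1 = 12.
Sunday + 12 ≡ Friday — that's 2155's doomsday.
In March the doomsday date is Mar 14.
Mar 3 is 11 days before Mar 14; 11 mod 7 = 4, so Friday − 4 = Monday.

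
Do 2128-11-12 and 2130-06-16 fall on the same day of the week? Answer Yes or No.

From Nov 12, 2128 to Jun 16, 2130 is 581 days.
581 mod 7 = 0, so they are the same weekday.
(Nov 12, 2128 is a Friday; Jun 16, 2130 is a Friday.)

Yes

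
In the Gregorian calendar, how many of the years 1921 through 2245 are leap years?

Multiples of 4 in [1921,2245]: 81.
Of those, multiples of 100: 3 (not leap unless ÷400).
Multiples of 400: 1.
Leap years = 81 − 3 + 1 = 79.

79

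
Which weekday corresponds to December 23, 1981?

January 1, 1981 is a Thursday.
Jan 1, 1981 → Feb 1, 1981: 31 days (January has 31).
Feb 1, 1981 → Mar 1, 1981: 28 days (February has 28).
Mar 1, 1981 → Apr 1, 1981: 31 days (March has 31).
Apr 1, 1981 → May 1, 1981: 30 days (April has 30).
May 1, 1981 → Jun 1, 1981: 31 days (May has 31).
Jun 1, 1981 → Jul 1, 1981: 30 days (June has 30).
Jul 1, 1981 → Aug 1, 1981: 31 days (July has 31).
Aug 1, 1981 → Sep 1, 1981: 31 days (August has 31).
Sep 1, 1981 → Oct 1, 1981: 30 days (September has 30).
Oct 1, 1981 → Nov 1, 1981: 31 days (October has 31).
Nov 1, 1981 → Dec 1, 1981: 30 days (November has 30).
Dec 1, 1981 → Dec 23, 1981: 22 days.
Total: 356 days.
356 mod 7 = 6, so Thursday + 6 = Wednesday.

Wednesday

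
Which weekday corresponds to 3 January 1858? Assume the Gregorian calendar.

Doomsday rule: the anchor day for the 1800s is Friday. For year 58: 58÷12 = 4 r 10, and 10÷4 = 2, so 4+10+2 = 16.
Friday + 16 ≡ Sunday — that's 1858's doomsday.
In January the doomsday date is Jan 3 (1858 is not a leap year).
Jan 3 is the doomsday itself: Sunday.

Sunday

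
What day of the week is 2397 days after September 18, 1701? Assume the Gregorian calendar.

Wednesday

First find the weekday of Sep 18, 1701. Doomsday rule: the anchor day for the 1700s is Sunday. For year 01: 1÷12 = 0 r 1, and 1÷4 = 0, so 0+1+0 = 1.
Sunday + 1 ≡ Monday — that's 1701's doomsday.
In September the doomsday date is Sep 5.
Sep 18 is 13 days after Sep 5; 13 mod 7 = 6, so Monday + 6 = Sunday.
2397 mod 7 = 3, so 2397 days after a Sunday is Sunday + 3 = Wednesday.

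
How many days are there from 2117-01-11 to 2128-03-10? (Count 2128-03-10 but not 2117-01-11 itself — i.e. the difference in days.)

Jan 11, 2117 → Jan 11, 2118: 365 days.
Jan 11, 2118 → Jan 11, 2119: 365 days.
Jan 11, 2119 → Jan 11, 2120: 365 days.
Jan 11, 2120 → Jan 11, 2121: 366 days (Feb 29, 2120 is in that span).
Jan 11, 2121 → Jan 11, 2122: 365 days.
Jan 11, 2122 → Jan 11, 2123: 365 days.
Jan 11, 2123 → Jan 11, 2124: 365 days.
Jan 11, 2124 → Jan 11, 2125: 366 days (Feb 29, 2124 is in that span).
Jan 11, 2125 → Jan 11, 2126: 365 days.
Jan 11, 2126 → Jan 11, 2127: 365 days.
Jan 11, 2127 → Jan 11, 2128: 365 days.
Jan 11, 2128 → Feb 11, 2128: 31 days (January has 31).
Feb 11, 2128 → Mar 10, 2128: 28 days.
Total: 4076 days.

4076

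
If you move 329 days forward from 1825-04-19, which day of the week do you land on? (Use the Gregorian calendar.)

First find the weekday of Apr 19, 1825. Doomsday rule: the anchor day for the 1800s is Friday. For year 25: 25÷12 = 2 r 1, and 1÷4 = 0, so 2+1+0 = 3.
Friday + 3 ≡ Monday — that's 1825's doomsday.
In April the doomsday date is Apr 4.
Apr 19 is 15 days after Apr 4; 15 mod 7 = 1, so Monday + 1 = Tuesday.
329 mod 7 = 0, so 329 days after a Tuesday is Tuesday + 0 = Tuesday.

Tuesday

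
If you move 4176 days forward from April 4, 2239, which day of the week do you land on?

First find the weekday of Apr 4, 2239. Doomsday rule: the anchor day for the 2200s is Friday. For year 39: 39÷12 = 3 r 3, and 3÷4 = 0, so 3+3+0 = 6.
Friday + 6 ≡ Thursday — that's 2239's doomsday.
In April the doomsday date is Apr 4.
Apr 4 is the doomsday itself: Thursday.
4176 mod 7 = 4, so 4176 days after a Thursday is Thursday + 4 = Monday.

Monday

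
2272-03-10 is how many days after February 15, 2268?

1485

Feb 15, 2268 → Feb 15, 2269: 366 days (Feb 29, 2268 is in that span).
Feb 15, 2269 → Feb 15, 2270: 365 days.
Feb 15, 2270 → Feb 15, 2271: 365 days.
Feb 15, 2271 → Mar 15, 2271: 28 days (February has 28).
Mar 15, 2271 → Apr 15, 2271: 31 days (March has 31).
Apr 15, 2271 → May 15, 2271: 30 days (April has 30).
May 15, 2271 → Jun 15, 2271: 31 days (May has 31).
Jun 15, 2271 → Jul 15, 2271: 30 days (June has 30).
Jul 15, 2271 → Aug 15, 2271: 31 days (July has 31).
Aug 15, 2271 → Sep 15, 2271: 31 days (August has 31).
Sep 15, 2271 → Oct 15, 2271: 30 days (September has 30).
Oct 15, 2271 → Nov 15, 2271: 31 days (October has 31).
Nov 15, 2271 → Dec 15, 2271: 30 days (November has 30).
Dec 15, 2271 → Jan 15, 2272: 31 days (December has 31).
Jan 15, 2272 → Feb 15, 2272: 31 days (January has 31).
Feb 15, 2272 → Mar 10, 2272: 24 days.
Total: 1485 days.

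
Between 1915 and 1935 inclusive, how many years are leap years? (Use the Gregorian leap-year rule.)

5

Multiples of 4 in [1915,1935]: 5.
Of those, multiples of 100: 0 (not leap unless ÷400).
Multiples of 400: 0.
Leap years = 5 − 0 + 0 = 5.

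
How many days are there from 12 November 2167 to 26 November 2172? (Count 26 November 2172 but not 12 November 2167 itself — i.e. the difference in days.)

1841

Nov 12, 2167 → Nov 12, 2168: 366 days (Feb 29, 2168 is in that span).
Nov 12, 2168 → Nov 12, 2169: 365 days.
Nov 12, 2169 → Nov 12, 2170: 365 days.
Nov 12, 2170 → Nov 12, 2171: 365 days.
Nov 12, 2171 → Dec 12, 2171: 30 days (November has 30).
Dec 12, 2171 → Jan 12, 2172: 31 days (December has 31).
Jan 12, 2172 → Feb 12, 2172: 31 days (January has 31).
Feb 12, 2172 → Mar 12, 2172: 29 days (February has 29).
Mar 12, 2172 → Apr 12, 2172: 31 days (March has 31).
Apr 12, 2172 → May 12, 2172: 30 days (April has 30).
May 12, 2172 → Jun 12, 2172: 31 days (May has 31).
Jun 12, 2172 → Jul 12, 2172: 30 days (June has 30).
Jul 12, 2172 → Aug 12, 2172: 31 days (July has 31).
Aug 12, 2172 → Sep 12, 2172: 31 days (August has 31).
Sep 12, 2172 → Oct 12, 2172: 30 days (September has 30).
Oct 12, 2172 → Nov 12, 2172: 31 days (October has 31).
Nov 12, 2172 → Nov 26, 2172: 14 days.
Total: 1841 days.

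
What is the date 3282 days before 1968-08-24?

−366 (one year; includes Feb 29, 1968) → Aug 24, 1967 (2916 left).
−365 (one year) → Aug 24, 1966 (2551 left).
−365 (one year) → Aug 24, 1965 (2186 left).
−365 (one year) → Aug 24, 1964 (1821 left).
−366 (one year; includes Feb 29, 1964) → Aug 24, 1963 (1455 left).
−365 (one year) → Aug 24, 1962 (1090 left).
−365 (one year) → Aug 24, 1961 (725 left).
−365 (one year) → Aug 24, 1960 (360 left).
−24 → Jul 31, 1960 (end of Jul, 31 days; 336 left).
−31 → Jun 30, 1960 (end of Jun, 30 days; 305 left).
−30 → May 31, 1960 (end of May, 31 days; 275 left).
−31 → Apr 30, 1960 (end of Apr, 30 days; 244 left).
−30 → Mar 31, 1960 (end of Mar, 31 days; 214 left).
−31 → Feb 29, 1960 (end of Feb, 29 days; 183 left).
−29 → Jan 31, 1960 (end of Jan, 31 days; 154 left).
−31 → Dec 31, 1959 (end of Dec, 31 days; 123 left).
−31 → Nov 30, 1959 (end of Nov, 30 days; 92 left).
−30 → Oct 31, 1959 (end of Oct, 31 days; 62 left).
−31 → Sep 30, 1959 (end of Sep, 30 days; 31 left).
−30 → Aug 31, 1959 (end of Aug, 31 days; 1 left).
−1 → Aug 30, 1959.

August 30, 1959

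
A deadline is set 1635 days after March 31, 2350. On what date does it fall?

September 21, 2354

+365 (one year) → Mar 31, 2351 (1270 left).
+366 (one year; includes Feb 29, 2352) → Mar 31, 2352 (904 left).
+365 (one year) → Mar 31, 2353 (539 left).
+365 (one year) → Mar 31, 2354 (174 left).
Mar has 31 days: +1 → Apr 1, 2354 (173 left).
Apr has 30 days: +30 → May 1, 2354 (143 left).
May has 31 days: +31 → Jun 1, 2354 (112 left).
Jun has 30 days: +30 → Jul 1, 2354 (82 left).
Jul has 31 days: +31 → Aug 1, 2354 (51 left).
Aug has 31 days: +31 → Sep 1, 2354 (20 left).
+20 → Sep 21, 2354.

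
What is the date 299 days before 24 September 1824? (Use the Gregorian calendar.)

−24 → Aug 31, 1824 (end of Aug, 31 days; 275 left).
−31 → Jul 31, 1824 (end of Jul, 31 days; 244 left).
−31 → Jun 30, 1824 (end of Jun, 30 days; 213 left).
−30 → May 31, 1824 (end of May, 31 days; 183 left).
−31 → Apr 30, 1824 (end of Apr, 30 days; 152 left).
−30 → Mar 31, 1824 (end of Mar, 31 days; 122 left).
−31 → Feb 29, 1824 (end of Feb, 29 days; 91 left).
−29 → Jan 31, 1824 (end of Jan, 31 days; 62 left).
−31 → Dec 31, 1823 (end of Dec, 31 days; 31 left).
−31 → Nov 30, 1823 (end of Nov, 30 days; 0 left).

November 30, 1823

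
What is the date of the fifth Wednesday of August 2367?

August 30, 2367

August 1, 2367 is a Tuesday.
The first Wednesday is therefore August 2 (1 days later).
The fifth Wednesday is 2 + 4×7 = August 30.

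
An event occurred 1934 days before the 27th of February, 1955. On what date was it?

−365 (one year) → Feb 27, 1954 (1569 left).
−365 (one year) → Feb 27, 1953 (1204 left).
−366 (one year; includes Feb 29, 1952) → Feb 27, 1952 (838 left).
−365 (one year) → Feb 27, 1951 (473 left).
−365 (one year) → Feb 27, 1950 (108 left).
−27 → Jan 31, 1950 (end of Jan, 31 days; 81 left).
−31 → Dec 31, 1949 (end of Dec, 31 days; 50 left).
−31 → Nov 30, 1949 (end of Nov, 30 days; 19 left).
−19 → Nov 11, 1949.

November 11, 1949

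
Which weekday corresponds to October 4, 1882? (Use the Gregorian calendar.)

January 1, 1882 is a Sunday.
Jan 1, 1882 → Feb 1, 1882: 31 days (January has 31).
Feb 1, 1882 → Mar 1, 1882: 28 days (February has 28).
Mar 1, 1882 → Apr 1, 1882: 31 days (March has 31).
Apr 1, 1882 → May 1, 1882: 30 days (April has 30).
May 1, 1882 → Jun 1, 1882: 31 days (May has 31).
Jun 1, 1882 → Jul 1, 1882: 30 days (June has 30).
Jul 1, 1882 → Aug 1, 1882: 31 days (July has 31).
Aug 1, 1882 → Sep 1, 1882: 31 days (August has 31).
Sep 1, 1882 → Oct 1, 1882: 30 days (September has 30).
Oct 1, 1882 → Oct 4, 1882: 3 days.
Total: 276 days.
276 mod 7 = 3, so Sunday + 3 = Wednesday.

Wednesday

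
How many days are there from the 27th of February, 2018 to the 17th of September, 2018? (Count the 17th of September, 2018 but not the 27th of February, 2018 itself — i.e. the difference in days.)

Feb 27, 2018 → Mar 27, 2018: 28 days (February has 28).
Mar 27, 2018 → Apr 27, 2018: 31 days (March has 31).
Apr 27, 2018 → May 27, 2018: 30 days (April has 30).
May 27, 2018 → Jun 27, 2018: 31 days (May has 31).
Jun 27, 2018 → Jul 27, 2018: 30 days (June has 30).
Jul 27, 2018 → Aug 27, 2018: 31 days (July has 31).
Aug 27, 2018 → Sep 17, 2018: 21 days.
Total: 202 days.

202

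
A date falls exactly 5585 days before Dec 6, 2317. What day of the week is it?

Dec 6, 2317 is a Thursday.
5585 mod 7 = 6, so 5585 days before a Thursday is Thursday − 6 = Friday.

Friday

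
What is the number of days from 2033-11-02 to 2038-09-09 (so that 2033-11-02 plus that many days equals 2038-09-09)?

1772

Nov 2, 2033 → Nov 2, 2034: 365 days.
Nov 2, 2034 → Nov 2, 2035: 365 days.
Nov 2, 2035 → Nov 2, 2036: 366 days (Feb 29, 2036 is in that span).
Nov 2, 2036 → Nov 2, 2037: 365 days.
Nov 2, 2037 → Dec 2, 2037: 30 days (November has 30).
Dec 2, 2037 → Jan 2, 2038: 31 days (December has 31).
Jan 2, 2038 → Feb 2, 2038: 31 days (January has 31).
Feb 2, 2038 → Mar 2, 2038: 28 days (February has 28).
Mar 2, 2038 → Apr 2, 2038: 31 days (March has 31).
Apr 2, 2038 → May 2, 2038: 30 days (April has 30).
May 2, 2038 → Jun 2, 2038: 31 days (May has 31).
Jun 2, 2038 → Jul 2, 2038: 30 days (June has 30).
Jul 2, 2038 → Aug 2, 2038: 31 days (July has 31).
Aug 2, 2038 → Sep 2, 2038: 31 days (August has 31).
Sep 2, 2038 → Sep 9, 2038: 7 days.
Total: 1772 days.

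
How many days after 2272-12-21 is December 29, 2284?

4391

Dec 21, 2272 → Dec 21, 2273: 365 days.
Dec 21, 2273 → Dec 21, 2274: 365 days.
Dec 21, 2274 → Dec 21, 2275: 365 days.
Dec 21, 2275 → Dec 21, 2276: 366 days (Feb 29, 2276 is in that span).
Dec 21, 2276 → Dec 21, 2277: 365 days.
Dec 21, 2277 → Dec 21, 2278: 365 days.
Dec 21, 2278 → Dec 21, 2279: 365 days.
Dec 21, 2279 → Dec 21, 2280: 366 days (Feb 29, 2280 is in that span).
Dec 21, 2280 → Dec 21, 2281: 365 days.
Dec 21, 2281 → Dec 21, 2282: 365 days.
Dec 21, 2282 → Dec 21, 2283: 365 days.
Dec 21, 2283 → Jan 21, 2284: 31 days (December has 31).
Jan 21, 2284 → Feb 21, 2284: 31 days (January has 31).
Feb 21, 2284 → Mar 21, 2284: 29 days (February has 29).
Mar 21, 2284 → Apr 21, 2284: 31 days (March has 31).
Apr 21, 2284 → May 21, 2284: 30 days (April has 30).
May 21, 2284 → Jun 21, 2284: 31 days (May has 31).
Jun 21, 2284 → Jul 21, 2284: 30 days (June has 30).
Jul 21, 2284 → Aug 21, 2284: 31 days (July has 31).
Aug 21, 2284 → Sep 21, 2284: 31 days (August has 31).
Sep 21, 2284 → Oct 21, 2284: 30 days (September has 30).
Oct 21, 2284 → Nov 21, 2284: 31 days (October has 31).
Nov 21, 2284 → Dec 21, 2284: 30 days (November has 30).
Dec 21, 2284 → Dec 29, 2284: 8 days.
Total: 4391 days.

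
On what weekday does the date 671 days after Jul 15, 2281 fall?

Thursday

Jul 15, 2281 is a Friday.
671 mod 7 = 6, so 671 days after a Friday is Friday + 6 = Thursday.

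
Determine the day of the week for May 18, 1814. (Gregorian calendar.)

Doomsday rule: the anchor day for the 1800s is Friday. For year 14: 14÷12 = 1 r 2, and 2÷4 = 0, so 1+2+0 = 3.
Friday + 3 ≡ Monday — that's 1814's doomsday.
In May the doomsday date is May 9.
May 18 is 9 days after May 9; 9 mod 7 = 2, so Monday + 2 = Wednesday.

Wednesday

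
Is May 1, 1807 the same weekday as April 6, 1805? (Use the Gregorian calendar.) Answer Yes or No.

No

From Apr 6, 1805 to May 1, 1807 is 755 days.
755 mod 7 = 6, so they are different weekdays.
(Apr 6, 1805 is a Saturday; May 1, 1807 is a Friday.)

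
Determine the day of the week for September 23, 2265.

Doomsday rule: the anchor day for the 2200s is Friday. For year 65: 65÷12 = 5 r 5, and 5÷4 = 1, so 5+5+1 = 11.
Friday + 11 ≡ Tuesday — that's 2265's doomsday.
In September the doomsday date is Sep 5.
Sep 23 is 18 days after Sep 5; 18 mod 7 = 4, so Tuesday + 4 = Saturday.

Saturday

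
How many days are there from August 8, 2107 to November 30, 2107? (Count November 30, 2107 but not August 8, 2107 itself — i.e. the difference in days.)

Aug 8, 2107 → Sep 8, 2107: 31 days (August has 31).
Sep 8, 2107 → Oct 8, 2107: 30 days (September has 30).
Oct 8, 2107 → Nov 8, 2107: 31 days (October has 31).
Nov 8, 2107 → Nov 30, 2107: 22 days.
Total: 114 days.

114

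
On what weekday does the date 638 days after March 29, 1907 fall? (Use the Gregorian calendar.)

Saturday

First find the weekday of Mar 29, 1907. Doomsday rule: the anchor day for the 1900s is Wednesday. For year 07: 7÷12 = 0 r 7, and 7÷4 = 1, so 0+7+1 = 8.
Wednesday + 8 ≡ Thursday — that's 1907's doomsday.
In March the doomsday date is Mar 14.
Mar 29 is 15 days after Mar 14; 15 mod 7 = 1, so Thursday + 1 = Friday.
638 mod 7 = 1, so 638 days after a Friday is Friday + 1 = Saturday.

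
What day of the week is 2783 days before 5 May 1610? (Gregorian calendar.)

Saturday

May 5, 1610 is a Wednesday.
2783 mod 7 = 4, so 2783 days before a Wednesday is Wednesday − 4 = Saturday.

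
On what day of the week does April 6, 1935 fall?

Saturday

January 1, 1935 is a Tuesday.
Jan 1, 1935 → Feb 1, 1935: 31 days (January has 31).
Feb 1, 1935 → Mar 1, 1935: 28 days (February has 28).
Mar 1, 1935 → Apr 1, 1935: 31 days (March has 31).
Apr 1, 1935 → Apr 6, 1935: 5 days.
Total: 95 days.
95 mod 7 = 4, so Tuesday + 4 = Saturday.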